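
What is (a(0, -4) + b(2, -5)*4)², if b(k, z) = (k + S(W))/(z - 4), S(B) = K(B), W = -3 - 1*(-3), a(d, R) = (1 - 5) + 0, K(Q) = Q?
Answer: 1936/81 ≈ 23.901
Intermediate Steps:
a(d, R) = -4 (a(d, R) = -4 + 0 = -4)
W = 0 (W = -3 + 3 = 0)
S(B) = B
b(k, z) = k/(-4 + z) (b(k, z) = (k + 0)/(z - 4) = k/(-4 + z))
(a(0, -4) + b(2, -5)*4)² = (-4 + (2/(-4 - 5))*4)² = (-4 + (2/(-9))*4)² = (-4 + (2*(-⅑))*4)² = (-4 - 2/9*4)² = (-4 - 8/9)² = (-44/9)² = 1936/81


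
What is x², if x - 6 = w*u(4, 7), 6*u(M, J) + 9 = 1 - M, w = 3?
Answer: 0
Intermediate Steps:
u(M, J) = -4/3 - M/6 (u(M, J) = -3/2 + (1 - M)/6 = -3/2 + (⅙ - M/6) = -4/3 - M/6)
x = 0 (x = 6 + 3*(-4/3 - ⅙*4) = 6 + 3*(-4/3 - ⅔) = 6 + 3*(-2) = 6 - 6 = 0)
x² = 0² = 0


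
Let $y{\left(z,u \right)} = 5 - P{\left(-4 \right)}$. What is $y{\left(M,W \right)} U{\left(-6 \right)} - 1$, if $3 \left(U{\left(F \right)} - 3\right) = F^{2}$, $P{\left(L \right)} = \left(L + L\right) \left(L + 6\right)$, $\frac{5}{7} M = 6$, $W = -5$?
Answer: $314$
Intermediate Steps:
$M = \frac{42}{5}$ ($M = \frac{7}{5} \cdot 6 = \frac{42}{5} \approx 8.4$)
$P{\left(L \right)} = 2 L \left(6 + L\right)$
$y{\left(z,u \right)} = 21$ ($y{\left(z,u \right)} = 5 - 2 \left(-4\right) \left(6 - 4\right) = 5 - 2 \left(-4\right) 2 = 5 - -16 = 5 + 16 = 21$)
$U{\left(F \right)} = 3 + \frac{F^{2}}{3}$
$y{\left(M,W \right)} U{\left(-6 \right)} - 1 = 21 \left(3 + \frac{\left(-6\right)^{2}}{3}\right) - 1 = 21 \left(3 + \frac{1}{3} \cdot 36\right) - 1 = 21 \left(3 + 12\right) - 1 = 21 \cdot 15 - 1 = 315 - 1 = 314$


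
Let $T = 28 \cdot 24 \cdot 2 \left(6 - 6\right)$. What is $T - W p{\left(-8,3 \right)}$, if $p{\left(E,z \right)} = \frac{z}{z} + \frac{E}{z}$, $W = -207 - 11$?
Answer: $- \frac{1090}{3} \approx -363.33$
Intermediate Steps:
$W = -218$
$p{\left(E,z \right)} = 1 + \frac{E}{z}$
$T = 0$ ($T = 672 \cdot 2 \left(6 - 6\right) = 672 \cdot 2 \cdot 0 = 672 \cdot 0 = 0$)
$T - W p{\left(-8,3 \right)} = 0 - - 218 \frac{-8 + 3}{3} = 0 - - 218 \cdot \frac{1}{3} \left(-5\right) = 0 - \left(-218\right) \left(- \frac{5}{3}\right) = 0 - \frac{1090}{3} = - \frac{1090}{3}$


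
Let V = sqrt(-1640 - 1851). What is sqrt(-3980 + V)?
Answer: sqrt(-3980 + I*sqrt(3491)) ≈ 0.4683 + 63.089*I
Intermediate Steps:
V = I*sqrt(3491) (V = sqrt(-3491) = I*sqrt(3491) ≈ 59.085*I)
sqrt(-3980 + V) = sqrt(-3980 + I*sqrt(3491))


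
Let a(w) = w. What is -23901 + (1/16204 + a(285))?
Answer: -382673663/16204 ≈ -23616.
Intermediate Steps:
-23901 + (1/16204 + a(285)) = -23901 + (1/16204 + 285) = -23901 + 4618141/16204 = -382673663/16204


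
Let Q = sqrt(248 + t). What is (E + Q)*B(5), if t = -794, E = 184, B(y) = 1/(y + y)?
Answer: 92/5 + I*sqrt(546)/10 ≈ 18.4 + 2.3367*I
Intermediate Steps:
B(y) = 1/(2*y)
Q = I*sqrt(546) (Q = sqrt(248 - 794) = sqrt(-546) = I*sqrt(546) ≈ 23.367*I)
(E + Q)*B(5) = (184 + I*sqrt(546))*((1/2)/5) = (184 + I*sqrt(546))*((1/2)*(1/5)) = (184 + I*sqrt(546))*(1/10) = 92/5 + I*sqrt(546)/10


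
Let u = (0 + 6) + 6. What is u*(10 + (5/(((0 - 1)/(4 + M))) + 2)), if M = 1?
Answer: -156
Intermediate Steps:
u = 12 (u = 6 + 6 = 12)
u*(10 + (5/(((0 - 1)/(4 + M))) + 2)) = 12*(10 + (5/(((0 - 1)/(4 + 1))) + 2)) = 12*(10 + (5/((-1/5)) + 2)) = 12*(10 + (5/((-1*⅕)) + 2)) = 12*(10 + (5/(-⅕) + 2)) = 12*(10 + (5*(-5) + 2)) = 12*(10 + (-25 + 2)) = 12*(10 - 23) = 12*(-13) = -156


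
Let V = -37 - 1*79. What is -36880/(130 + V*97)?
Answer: 18440/5561 ≈ 3.3159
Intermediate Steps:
V = -116 (V = -37 - 79 = -116)
-36880/(130 + V*97) = -36880/(130 - 116*97) = -36880/(130 - 11252) = -36880/(-11122) = -36880*(-1/11122) = 18440/5561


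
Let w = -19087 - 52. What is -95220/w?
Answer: 95220/19139 ≈ 4.9752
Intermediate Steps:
w = -19139
-95220/w = -95220/(-19139) = -95220*(-1/19139) = 95220/19139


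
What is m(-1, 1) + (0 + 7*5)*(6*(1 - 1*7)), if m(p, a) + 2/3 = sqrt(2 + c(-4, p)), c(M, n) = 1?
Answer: -3782/3 + sqrt(3) ≈ -1258.9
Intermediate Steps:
m(p, a) = -2/3 + sqrt(3) (m(p, a) = -2/3 + sqrt(2 + 1) = -2/3 + sqrt(3))
m(-1, 1) + (0 + 7*5)*(6*(1 - 1*7)) = (-2/3 + sqrt(3)) + (0 + 7*5)*(6*(1 - 1*7)) = (-2/3 + sqrt(3)) + (0 + 35)*(6*(1 - 7)) = (-2/3 + sqrt(3)) + 35*(6*(-6)) = (-2/3 + sqrt(3)) + 35*(-36) = (-2/3 + sqrt(3)) - 1260 = -3782/3 + sqrt(3)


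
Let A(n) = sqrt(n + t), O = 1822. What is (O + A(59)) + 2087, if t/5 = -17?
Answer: 3909 + I*sqrt(26) ≈ 3909.0 + 5.099*I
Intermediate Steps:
t = -85 (t = 5*(-17) = -85)
A(n) = sqrt(-85 + n) (A(n) = sqrt(n - 85) = sqrt(-85 + n))
(O + A(59)) + 2087 = (1822 + sqrt(-85 + 59)) + 2087 = (1822 + sqrt(-26)) + 2087 = (1822 + I*sqrt(26)) + 2087 = 3909 + I*sqrt(26)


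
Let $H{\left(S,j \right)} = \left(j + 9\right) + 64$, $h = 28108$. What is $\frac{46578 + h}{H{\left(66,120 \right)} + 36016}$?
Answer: $\frac{74686}{36209} \approx 2.0626$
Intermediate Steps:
$H{\left(S,j \right)} = 73 + j$ ($H{\left(S,j \right)} = \left(9 + j\right) + 64 = 73 + j$)
$\frac{46578 + h}{H{\left(66,120 \right)} + 36016} = \frac{46578 + 28108}{\left(73 + 120\right) + 36016} = \frac{74686}{193 + 36016} = \frac{74686}{36209}$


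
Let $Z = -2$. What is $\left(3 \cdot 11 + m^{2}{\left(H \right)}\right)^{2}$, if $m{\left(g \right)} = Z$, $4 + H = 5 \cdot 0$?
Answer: $1369$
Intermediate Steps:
$H = -4$ ($H = -4 + 5 \cdot 0 = -4 + 0 = -4$)
$m{\left(g \right)} = -2$
$\left(3 \cdot 11 + m^{2}{\left(H \right)}\right)^{2} = \left(3 \cdot 11 + \left(-2\right)^{2}\right)^{2} = \left(33 + 4\right)^{2} = 37^{2} = 1369$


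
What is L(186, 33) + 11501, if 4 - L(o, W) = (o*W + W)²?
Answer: -38069736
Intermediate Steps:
L(o, W) = 4 - (W + W*o)² (L(o, W) = 4 - (o*W + W)² = 4 - (W*o + W)² = 4 - (W + W*o)²)
L(186, 33) + 11501 = (4 - 1*33²*(1 + 186)²) + 11501 = (4 - 1*1089*187²) + 11501 = (4 - 1*1089*34969) + 11501 = (4 - 38081241) + 11501 = -38081237 + 11501 = -38069736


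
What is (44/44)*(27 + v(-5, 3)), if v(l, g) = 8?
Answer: 35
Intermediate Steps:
(44/44)*(27 + v(-5, 3)) = (44/44)*(27 + 8) = (44*(1/44))*35 = 1*35 = 35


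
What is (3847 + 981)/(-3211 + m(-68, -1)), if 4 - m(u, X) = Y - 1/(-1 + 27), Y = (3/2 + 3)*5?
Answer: -62764/41983 ≈ -1.4950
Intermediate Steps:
Y = 45/2 (Y = (3*(1/2) + 3)*5 = (3/2 + 3)*5 = (9/2)*5 = 45/2 ≈ 22.500)
m(u, X) = -240/13 (m(u, X) = 4 - (45/2 - 1/(-1 + 27)) = 4 - (45/2 - 1/26) = 4 - 1*292/13 = 4 - 292/13 = -240/13)
(3847 + 981)/(-3211 + m(-68, -1)) = (3847 + 981)/(-3211 - 240/13) = 4828/(-41983/13) = 4828*(-13/41983) = -62764/41983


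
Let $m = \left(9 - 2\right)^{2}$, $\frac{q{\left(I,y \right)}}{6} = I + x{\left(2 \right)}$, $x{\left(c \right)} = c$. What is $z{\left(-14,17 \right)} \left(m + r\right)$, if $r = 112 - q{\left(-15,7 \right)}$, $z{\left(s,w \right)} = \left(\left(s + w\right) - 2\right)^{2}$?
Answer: $239$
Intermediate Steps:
$z{\left(s,w \right)} = \left(-2 + s + w\right)^{2}$
$q{\left(I,y \right)} = 12 + 6 I$ ($q{\left(I,y \right)} = 6 \left(I + 2\right) = 6 \left(2 + I\right) = 12 + 6 I$)
$r = 190$ ($r = 112 - \left(12 + 6 \left(-15\right)\right) = 112 - \left(12 - 90\right) = 112 - -78 = 112 + 78 = 190$)
$m = 49$ ($m = 7^{2} = 49$)
$z{\left(-14,17 \right)} \left(m + r\right) = \left(-2 - 14 + 17\right)^{2} \left(49 + 190\right) = 1^{2} \cdot 239 = 1 \cdot 239 = 239$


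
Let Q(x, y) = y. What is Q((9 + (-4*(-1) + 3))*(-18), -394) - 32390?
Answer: -32784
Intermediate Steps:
Q((9 + (-4*(-1) + 3))*(-18), -394) - 32390 = -394 - 32390 = -32784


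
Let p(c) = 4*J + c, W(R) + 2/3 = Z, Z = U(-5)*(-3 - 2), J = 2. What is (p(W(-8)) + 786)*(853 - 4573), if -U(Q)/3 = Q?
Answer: -2672200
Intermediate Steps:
U(Q) = -3*Q
Z = -75 (Z = (-3*(-5))*(-3 - 2) = 15*(-5) = -75)
W(R) = -227/3 (W(R) = -⅔ - 75 = -227/3)
p(c) = 8 + c (p(c) = 4*2 + c = 8 + c)
(p(W(-8)) + 786)*(853 - 4573) = ((8 - 227/3) + 786)*(853 - 4573) = (-203/3 + 786)*(-3720) = (2155/3)*(-3720) = -2672200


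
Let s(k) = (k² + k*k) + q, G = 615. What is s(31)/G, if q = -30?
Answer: 1892/615 ≈ 3.0764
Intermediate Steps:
s(k) = -30 + 2*k² (s(k) = (k² + k*k) - 30 = (k² + k²) - 30 = 2*k² - 30 = -30 + 2*k²)
s(31)/G = (-30 + 2*31²)/615 = (-30 + 2*961)*(1/615) = (-30 + 1922)*(1/615) = 1892*(1/615) = 1892/615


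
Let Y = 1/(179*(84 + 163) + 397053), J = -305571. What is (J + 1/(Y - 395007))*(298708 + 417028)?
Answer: -38121524073130238695192/174303158861 ≈ -2.1871e+11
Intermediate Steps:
Y = 1/441266 (Y = 1/(179*247 + 397053) = 1/(44213 + 397053) = 1/441266 ≈ 2.2662e-6)
(J + 1/(Y - 395007))*(298708 + 417028) = (-305571 + 1/(1/441266 - 395007))*(298708 + 417028) = (-305571 + 1/(-174303158861/441266))*715736 = (-305571 - 441266/174303158861)*715736 = -53261990556755897/174303158861*715736 = -38121524073130238695192/174303158861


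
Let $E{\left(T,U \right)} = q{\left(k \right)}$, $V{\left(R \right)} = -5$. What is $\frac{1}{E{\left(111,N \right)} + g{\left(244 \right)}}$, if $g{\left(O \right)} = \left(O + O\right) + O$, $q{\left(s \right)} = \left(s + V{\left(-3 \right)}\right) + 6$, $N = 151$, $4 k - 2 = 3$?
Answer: $\frac{4}{2937} \approx 0.0013619$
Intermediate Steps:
$k = \frac{5}{4}$ ($k = \frac{1}{2} + \frac{1}{4} \cdot 3 = \frac{1}{2} + \frac{3}{4} = \frac{5}{4} \approx 1.25$)
$q{\left(s \right)} = 1 + s$ ($q{\left(s \right)} = \left(s - 5\right) + 6 = \left(-5 + s\right) + 6 = 1 + s$)
$E{\left(T,U \right)} = \frac{9}{4}$ ($E{\left(T,U \right)} = 1 + \frac{5}{4} = \frac{9}{4}$)
$g{\left(O \right)} = 3 O$ ($g{\left(O \right)} = 2 O + O = 3 O$)
$\frac{1}{E{\left(111,N \right)} + g{\left(244 \right)}} = \frac{1}{\frac{9}{4} + 3 \cdot 244} = \frac{1}{\frac{9}{4} + 732} = \frac{1}{\frac{2937}{4}} = \frac{4}{2937}$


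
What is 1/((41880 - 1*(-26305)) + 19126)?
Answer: 1/87311 ≈ 1.1453e-5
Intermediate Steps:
1/((41880 - 1*(-26305)) + 19126) = 1/((41880 + 26305) + 19126) = 1/(68185 + 19126) = 1/87311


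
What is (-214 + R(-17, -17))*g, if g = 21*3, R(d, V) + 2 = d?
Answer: -14679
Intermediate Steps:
R(d, V) = -2 + d
g = 63
(-214 + R(-17, -17))*g = (-214 + (-2 - 17))*63 = (-214 - 19)*63 = -233*63 = -14679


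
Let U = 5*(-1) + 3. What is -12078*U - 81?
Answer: 24075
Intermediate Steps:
U = -2 (U = -5 + 3 = -2)
-12078*U - 81 = -12078*(-2) - 81 = -549*(-44) - 81 = 24156 - 81 = 24075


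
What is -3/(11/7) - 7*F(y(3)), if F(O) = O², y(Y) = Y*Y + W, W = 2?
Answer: -9338/11 ≈ -848.91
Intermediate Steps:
y(Y) = 2 + Y² (y(Y) = Y*Y + 2 = Y² + 2 = 2 + Y²)
-3/(11/7) - 7*F(y(3)) = -3/(11/7) - 7*(2 + 3²)² = -3/(11*(⅐)) - 7*(2 + 9)² = -3/11/7 - 7*11² = -3*7/11 - 7*121 = -21/11 - 847 = -9338/11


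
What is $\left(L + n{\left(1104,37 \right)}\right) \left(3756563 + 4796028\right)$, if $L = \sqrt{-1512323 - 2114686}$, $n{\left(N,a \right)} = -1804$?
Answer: $-15428874164 + 25657773 i \sqrt{403001} \approx -1.5429 \cdot 10^{10} + 1.6288 \cdot 10^{10} i$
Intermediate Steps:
$L = 3 i \sqrt{403001}$ ($L = \sqrt{-3627009} = 3 i \sqrt{403001} \approx 1904.5 i$)
$\left(L + n{\left(1104,37 \right)}\right) \left(3756563 + 4796028\right) = \left(3 i \sqrt{403001} - 1804\right) \left(3756563 + 4796028\right) = \left(-1804 + 3 i \sqrt{403001}\right) 8552591 = -15428874164 + 25657773 i \sqrt{403001}$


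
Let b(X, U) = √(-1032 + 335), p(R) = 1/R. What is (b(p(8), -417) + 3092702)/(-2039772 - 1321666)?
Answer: -1546351/1680719 - I*√697/3361438 ≈ -0.92005 - 7.854e-6*I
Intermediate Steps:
b(X, U) = I*√697 (b(X, U) = √(-697) = I*√697)
(b(p(8), -417) + 3092702)/(-2039772 - 1321666) = (I*√697 + 3092702)/(-2039772 - 1321666) = (3092702 + I*√697)/(-3361438) = (3092702 + I*√697)*(-1/3361438) = -1546351/1680719 - I*√697/3361438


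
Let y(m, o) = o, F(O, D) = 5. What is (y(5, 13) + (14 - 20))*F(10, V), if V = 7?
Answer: 35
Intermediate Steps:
(y(5, 13) + (14 - 20))*F(10, V) = (13 + (14 - 20))*5 = (13 - 6)*5 = 7*5 = 35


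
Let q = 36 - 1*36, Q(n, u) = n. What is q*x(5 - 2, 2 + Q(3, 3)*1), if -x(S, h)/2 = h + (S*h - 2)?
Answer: 0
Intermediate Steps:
q = 0 (q = 36 - 36 = 0)
x(S, h) = 4 - 2*h - 2*S*h (x(S, h) = -2*(h + (S*h - 2)) = -2*(h + (-2 + S*h)) = -2*(-2 + h + S*h) = 4 - 2*h - 2*S*h)
q*x(5 - 2, 2 + Q(3, 3)*1) = 0*(4 - 2*(2 + 3*1) - 2*(5 - 2)*(2 + 3*1)) = 0*(4 - 2*(2 + 3) - 2*3*(2 + 3)) = 0*(4 - 2*5 - 2*3*5) = 0*(4 - 10 - 30) = 0*(-36) = 0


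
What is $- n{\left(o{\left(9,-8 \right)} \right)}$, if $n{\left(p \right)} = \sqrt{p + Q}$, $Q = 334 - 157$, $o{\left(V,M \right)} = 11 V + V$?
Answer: $- \sqrt{285} \approx -16.882$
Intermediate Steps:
$o{\left(V,M \right)} = 12 V$
$Q = 177$ ($Q = 334 - 157 = 177$)
$n{\left(p \right)} = \sqrt{177 + p}$ ($n{\left(p \right)} = \sqrt{p + 177} = \sqrt{177 + p}$)
$- n{\left(o{\left(9,-8 \right)} \right)} = - \sqrt{177 + 12 \cdot 9} = - \sqrt{177 + 108} = - \sqrt{285}$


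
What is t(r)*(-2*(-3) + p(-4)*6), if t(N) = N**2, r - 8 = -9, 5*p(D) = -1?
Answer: 24/5 ≈ 4.8000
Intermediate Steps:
p(D) = -1/5 (p(D) = (1/5)*(-1) = -1/5)
r = -1 (r = 8 - 9 = -1)
t(r)*(-2*(-3) + p(-4)*6) = (-1)**2*(-2*(-3) - 1/5*6) = 1*(6 - 6/5) = 1*(24/5) = 24/5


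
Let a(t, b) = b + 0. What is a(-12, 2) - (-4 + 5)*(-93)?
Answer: 95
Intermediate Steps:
a(t, b) = b
a(-12, 2) - (-4 + 5)*(-93) = 2 - (-4 + 5)*(-93) = 2 - 1*1*(-93) = 2 - 1*(-93) = 2 + 93 = 95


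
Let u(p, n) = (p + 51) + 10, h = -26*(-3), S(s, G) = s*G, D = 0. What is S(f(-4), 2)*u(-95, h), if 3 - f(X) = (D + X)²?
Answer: 884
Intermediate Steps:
f(X) = 3 - X² (f(X) = 3 - (0 + X)² = 3 - X²)
S(s, G) = G*s
h = 78
u(p, n) = 61 + p (u(p, n) = (51 + p) + 10 = 61 + p)
S(f(-4), 2)*u(-95, h) = (2*(3 - 1*(-4)²))*(61 - 95) = (2*(3 - 1*16))*(-34) = (2*(3 - 16))*(-34) = (2*(-13))*(-34) = -26*(-34) = 884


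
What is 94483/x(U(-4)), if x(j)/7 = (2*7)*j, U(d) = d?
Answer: -94483/392 ≈ -241.03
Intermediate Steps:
x(j) = 98*j (x(j) = 7*((2*7)*j) = 7*(14*j) = 98*j)
94483/x(U(-4)) = 94483/((98*(-4))) = 94483/(-392) = 94483*(-1/392) = -94483/392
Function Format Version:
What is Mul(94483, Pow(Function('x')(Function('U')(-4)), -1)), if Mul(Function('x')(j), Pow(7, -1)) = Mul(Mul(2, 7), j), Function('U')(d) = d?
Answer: Rational(-94483, 392) ≈ -241.03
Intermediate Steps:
Function('x')(j) = Mul(98, j) (Function('x')(j) = Mul(7, Mul(Mul(2, 7), j)) = Mul(7, Mul(14, j)) = Mul(98, j))
Mul(94483, Pow(Function('x')(Function('U')(-4)), -1)) = Mul(94483, Pow(Mul(98, -4), -1)) = Mul(94483, Pow(-392, -1)) = Mul(94483, Rational(-1, 392)) = Rational(-94483, 392)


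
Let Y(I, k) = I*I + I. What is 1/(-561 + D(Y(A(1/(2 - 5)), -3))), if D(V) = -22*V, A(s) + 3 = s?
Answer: -9/6589 ≈ -0.0013659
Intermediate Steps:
A(s) = -3 + s
Y(I, k) = I + I² (Y(I, k) = I² + I = I + I²)
1/(-561 + D(Y(A(1/(2 - 5)), -3))) = 1/(-561 - 22*(-3 + 1/(2 - 5))*(1 + (-3 + 1/(2 - 5)))) = 1/(-561 - 22*(-3 + 1/(-3))*(1 + (-3 + 1/(-3)))) = 1/(-561 - 22*(-3 - ⅓)*(1 + (-3 - ⅓))) = 1/(-561 - (-220)*(1 - 10/3)/3) = 1/(-561 - (-220)*(-7)/(3*3)) = 1/(-561 - 22*70/9) = 1/(-561 - 1540/9) = 1/(-6589/9) = -9/6589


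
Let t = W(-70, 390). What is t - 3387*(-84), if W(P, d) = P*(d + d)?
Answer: 229908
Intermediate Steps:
W(P, d) = 2*P*d (W(P, d) = P*(2*d) = 2*P*d)
t = -54600 (t = 2*(-70)*390 = -54600)
t - 3387*(-84) = -54600 - 3387*(-84) = -54600 - 1*(-284508) = -54600 + 284508 = 229908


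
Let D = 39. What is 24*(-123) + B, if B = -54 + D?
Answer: -2967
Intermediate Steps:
B = -15 (B = -54 + 39 = -15)
24*(-123) + B = 24*(-123) - 15 = -2952 - 15 = -2967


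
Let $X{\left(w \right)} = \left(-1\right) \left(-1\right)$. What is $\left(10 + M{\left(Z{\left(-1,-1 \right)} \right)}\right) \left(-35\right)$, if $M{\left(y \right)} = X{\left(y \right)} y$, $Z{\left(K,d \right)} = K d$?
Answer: $-385$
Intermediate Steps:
$X{\left(w \right)} = 1$
$M{\left(y \right)} = y$ ($M{\left(y \right)} = 1 y = y$)
$\left(10 + M{\left(Z{\left(-1,-1 \right)} \right)}\right) \left(-35\right) = \left(10 - -1\right) \left(-35\right) = \left(10 + 1\right) \left(-35\right) = 11 \left(-35\right) = -385$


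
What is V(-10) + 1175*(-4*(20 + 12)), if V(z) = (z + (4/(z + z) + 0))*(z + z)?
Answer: -150196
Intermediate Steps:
V(z) = 2*z*(z + 2/z) (V(z) = (z + (4/(2*z) + 0))*(2*z) = (z + ((1/(2*z))*4 + 0))*(2*z) = (z + (2/z + 0))*(2*z) = (z + 2/z)*(2*z) = 2*z*(z + 2/z))
V(-10) + 1175*(-4*(20 + 12)) = (4 + 2*(-10)**2) + 1175*(-4*(20 + 12)) = (4 + 2*100) + 1175*(-4*32) = (4 + 200) + 1175*(-128) = 204 - 150400 = -150196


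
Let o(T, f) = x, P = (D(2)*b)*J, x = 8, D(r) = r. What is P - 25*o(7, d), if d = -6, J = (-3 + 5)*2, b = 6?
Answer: -152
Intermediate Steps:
J = 4 (J = 2*2 = 4)
P = 48 (P = (2*6)*4 = 12*4 = 48)
o(T, f) = 8
P - 25*o(7, d) = 48 - 25*8 = 48 - 200 = -152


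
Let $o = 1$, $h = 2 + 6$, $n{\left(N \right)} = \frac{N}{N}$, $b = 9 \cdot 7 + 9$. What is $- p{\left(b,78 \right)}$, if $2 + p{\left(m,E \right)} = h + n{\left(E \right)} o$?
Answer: $-7$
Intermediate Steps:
$b = 72$ ($b = 63 + 9 = 72$)
$n{\left(N \right)} = 1$
$h = 8$
$p{\left(m,E \right)} = 7$ ($p{\left(m,E \right)} = -2 + \left(8 + 1 \cdot 1\right) = -2 + \left(8 + 1\right) = -2 + 9 = 7$)
$- p{\left(b,78 \right)} = \left(-1\right) 7 = -7$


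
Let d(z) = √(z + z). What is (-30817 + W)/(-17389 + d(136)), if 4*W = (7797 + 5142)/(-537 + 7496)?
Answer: 14916441970397/8416967535964 + 857809073*√17/2104241883991 ≈ 1.7739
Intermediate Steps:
d(z) = √2*√z (d(z) = √(2*z) = √2*√z)
W = 12939/27836 (W = ((7797 + 5142)/(-537 + 7496))/4 = (12939/6959)/4 = (12939*(1/6959))/4 = (¼)*(12939/6959) = 12939/27836 ≈ 0.46483)
(-30817 + W)/(-17389 + d(136)) = (-30817 + 12939/27836)/(-17389 + √2*√136) = -857809073/(27836*(-17389 + √2*(2*√34))) = -857809073/(27836*(-17389 + 4*√17))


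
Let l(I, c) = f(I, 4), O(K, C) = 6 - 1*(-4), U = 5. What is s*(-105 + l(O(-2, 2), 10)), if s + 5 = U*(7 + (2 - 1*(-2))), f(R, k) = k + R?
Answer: -4550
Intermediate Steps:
f(R, k) = R + k
O(K, C) = 10 (O(K, C) = 6 + 4 = 10)
l(I, c) = 4 + I (l(I, c) = I + 4 = 4 + I)
s = 50 (s = -5 + 5*(7 + (2 - 1*(-2))) = -5 + 5*(7 + (2 + 2)) = -5 + 5*(7 + 4) = -5 + 5*11 = -5 + 55 = 50)
s*(-105 + l(O(-2, 2), 10)) = 50*(-105 + (4 + 10)) = 50*(-105 + 14) = 50*(-91) = -4550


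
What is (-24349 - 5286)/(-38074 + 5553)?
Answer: 29635/32521 ≈ 0.91126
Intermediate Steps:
(-24349 - 5286)/(-38074 + 5553) = -29635/(-32521) = -29635*(-1/32521) = 29635/32521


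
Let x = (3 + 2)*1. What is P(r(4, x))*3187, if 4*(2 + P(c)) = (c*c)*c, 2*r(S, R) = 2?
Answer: -22309/4 ≈ -5577.3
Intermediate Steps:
x = 5 (x = 5*1 = 5)
r(S, R) = 1 (r(S, R) = (½)*2 = 1)
P(c) = -2 + c³/4 (P(c) = -2 + ((c*c)*c)/4 = -2 + (c²*c)/4 = -2 + c³/4)
P(r(4, x))*3187 = (-2 + (¼)*1³)*3187 = (-2 + (¼)*1)*3187 = (-2 + ¼)*3187 = -7/4*3187 = -22309/4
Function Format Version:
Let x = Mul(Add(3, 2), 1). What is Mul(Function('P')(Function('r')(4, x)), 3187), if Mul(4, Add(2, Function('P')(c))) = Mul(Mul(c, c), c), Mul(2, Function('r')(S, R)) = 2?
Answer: Rational(-22309, 4) ≈ -5577.3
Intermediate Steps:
x = 5 (x = Mul(5, 1) = 5)
Function('r')(S, R) = 1 (Function('r')(S, R) = Mul(Rational(1, 2), 2) = 1)
Function('P')(c) = Add(-2, Mul(Rational(1, 4), Pow(c, 3))) (Function('P')(c) = Add(-2, Mul(Rational(1, 4), Mul(Mul(c, c), c))) = Add(-2, Mul(Rational(1, 4), Mul(Pow(c, 2), c))) = Add(-2, Mul(Rational(1, 4), Pow(c, 3))))
Mul(Function('P')(Function('r')(4, x)), 3187) = Mul(Add(-2, Mul(Rational(1, 4), Pow(1, 3))), 3187) = Mul(Add(-2, Mul(Rational(1, 4), 1)), 3187) = Mul(Add(-2, Rational(1, 4)), 3187) = Mul(Rational(-7, 4), 3187) = Rational(-22309, 4)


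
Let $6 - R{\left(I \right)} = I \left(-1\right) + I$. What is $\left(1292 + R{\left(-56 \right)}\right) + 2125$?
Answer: $3423$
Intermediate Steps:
$R{\left(I \right)} = 6$ ($R{\left(I \right)} = 6 - \left(I \left(-1\right) + I\right) = 6 - \left(- I + I\right) = 6 - 0 = 6 + 0 = 6$)
$\left(1292 + R{\left(-56 \right)}\right) + 2125 = \left(1292 + 6\right) + 2125 = 1298 + 2125 = 3423$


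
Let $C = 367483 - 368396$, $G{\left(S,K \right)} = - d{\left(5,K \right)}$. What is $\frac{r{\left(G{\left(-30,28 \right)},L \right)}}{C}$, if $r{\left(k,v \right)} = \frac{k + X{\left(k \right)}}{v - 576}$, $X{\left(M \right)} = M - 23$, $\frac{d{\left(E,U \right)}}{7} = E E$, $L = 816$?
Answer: $\frac{373}{219120} \approx 0.0017023$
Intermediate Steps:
$d{\left(E,U \right)} = 7 E^{2}$ ($d{\left(E,U \right)} = 7 E E = 7 E^{2}$)
$X{\left(M \right)} = -23 + M$
$G{\left(S,K \right)} = -175$ ($G{\left(S,K \right)} = - 7 \cdot 5^{2} = - 7 \cdot 25 = \left(-1\right) 175 = -175$)
$r{\left(k,v \right)} = \frac{-23 + 2 k}{-576 + v}$ ($r{\left(k,v \right)} = \frac{k + \left(-23 + k\right)}{v - 576} = \frac{-23 + 2 k}{-576 + v}$)
$C = -913$
$\frac{r{\left(G{\left(-30,28 \right)},L \right)}}{C} = \frac{\frac{1}{-576 + 816} \left(-23 + 2 \left(-175\right)\right)}{-913} = \frac{-23 - 350}{240} \left(- \frac{1}{913}\right) = \frac{1}{240} \left(-373\right) \left(- \frac{1}{913}\right) = \left(- \frac{373}{240}\right) \left(- \frac{1}{913}\right) = \frac{373}{219120}$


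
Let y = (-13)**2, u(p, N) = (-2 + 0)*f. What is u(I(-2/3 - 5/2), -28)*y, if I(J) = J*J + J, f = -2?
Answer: 676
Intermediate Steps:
I(J) = J + J**2 (I(J) = J**2 + J = J + J**2)
u(p, N) = 4 (u(p, N) = (-2 + 0)*(-2) = -2*(-2) = 4)
y = 169
u(I(-2/3 - 5/2), -28)*y = 4*169 = 676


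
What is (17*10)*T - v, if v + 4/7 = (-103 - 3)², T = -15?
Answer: -96498/7 ≈ -13785.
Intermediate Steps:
v = 78648/7 (v = -4/7 + (-103 - 3)² = -4/7 + (-106)² = -4/7 + 11236 = 78648/7 ≈ 11235.)
(17*10)*T - v = (17*10)*(-15) - 1*78648/7 = 170*(-15) - 78648/7 = -2550 - 78648/7 = -96498/7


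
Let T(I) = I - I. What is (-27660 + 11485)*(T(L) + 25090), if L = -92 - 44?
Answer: -405830750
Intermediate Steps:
L = -136
T(I) = 0
(-27660 + 11485)*(T(L) + 25090) = (-27660 + 11485)*(0 + 25090) = -16175*25090 = -405830750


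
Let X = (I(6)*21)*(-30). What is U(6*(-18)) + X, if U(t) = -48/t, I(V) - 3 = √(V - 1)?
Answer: -17006/9 - 630*√5 ≈ -3298.3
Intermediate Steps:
I(V) = 3 + √(-1 + V) (I(V) = 3 + √(V - 1) = 3 + √(-1 + V))
X = -1890 - 630*√5 (X = ((3 + √(-1 + 6))*21)*(-30) = ((3 + √5)*21)*(-30) = (63 + 21*√5)*(-30) = -1890 - 630*√5 ≈ -3298.7)
U(6*(-18)) + X = -48/(6*(-18)) + (-1890 - 630*√5) = -48/(-108) + (-1890 - 630*√5) = -48*(-1/108) + (-1890 - 630*√5) = 4/9 + (-1890 - 630*√5) = -17006/9 - 630*√5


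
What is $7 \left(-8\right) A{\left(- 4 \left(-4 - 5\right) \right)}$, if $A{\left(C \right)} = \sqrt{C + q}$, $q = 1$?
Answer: $- 56 \sqrt{37} \approx -340.63$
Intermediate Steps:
$A{\left(C \right)} = \sqrt{1 + C}$ ($A{\left(C \right)} = \sqrt{C + 1} = \sqrt{1 + C}$)
$7 \left(-8\right) A{\left(- 4 \left(-4 - 5\right) \right)} = 7 \left(-8\right) \sqrt{1 - 4 \left(-4 - 5\right)} = - 56 \sqrt{1 - 4 \left(-4 - 5\right)} = - 56 \sqrt{1 - -36} = - 56 \sqrt{1 + 36} = - 56 \sqrt{37}$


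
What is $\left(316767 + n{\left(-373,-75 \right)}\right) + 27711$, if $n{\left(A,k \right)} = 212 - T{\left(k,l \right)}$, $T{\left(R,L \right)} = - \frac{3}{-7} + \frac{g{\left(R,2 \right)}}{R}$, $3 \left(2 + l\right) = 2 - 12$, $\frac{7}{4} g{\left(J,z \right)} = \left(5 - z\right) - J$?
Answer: $\frac{60320779}{175} \approx 3.4469 \cdot 10^{5}$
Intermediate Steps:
$g{\left(J,z \right)} = \frac{20}{7} - \frac{4 J}{7} - \frac{4 z}{7}$ ($g{\left(J,z \right)} = \frac{4 \left(\left(5 - z\right) - J\right)}{7} = \frac{4 \left(5 - J - z\right)}{7} = \frac{20}{7} - \frac{4 J}{7} - \frac{4 z}{7}$)
$l = - \frac{16}{3}$ ($l = -2 + \frac{2 - 12}{3} = -2 + \frac{1}{3} \left(-10\right) = -2 - \frac{10}{3} = - \frac{16}{3} \approx -5.3333$)
$T{\left(R,L \right)} = \frac{3}{7} + \frac{\frac{12}{7} - \frac{4 R}{7}}{R}$ ($T{\left(R,L \right)} = - \frac{3}{-7} + \frac{\frac{20}{7} - \frac{4 R}{7} - \frac{8}{7}}{R} = \left(-3\right) \left(- \frac{1}{7}\right) + \frac{\frac{20}{7} - \frac{4 R}{7} - \frac{8}{7}}{R} = \frac{3}{7} + \frac{\frac{12}{7} - \frac{4 R}{7}}{R}$)
$n{\left(A,k \right)} = 212 - \frac{12 - k}{7 k}$
$\left(316767 + n{\left(-373,-75 \right)}\right) + 27711 = \left(316767 + \frac{3 \left(-4 + 495 \left(-75\right)\right)}{7 \left(-75\right)}\right) + 27711 = \left(316767 + \frac{3}{7} \left(- \frac{1}{75}\right) \left(-4 - 37125\right)\right) + 27711 = \left(316767 + \frac{3}{7} \left(- \frac{1}{75}\right) \left(-37129\right)\right) + 27711 = \left(316767 + \frac{37129}{175}\right) + 27711 = \frac{55471354}{175} + 27711 = \frac{60320779}{175}$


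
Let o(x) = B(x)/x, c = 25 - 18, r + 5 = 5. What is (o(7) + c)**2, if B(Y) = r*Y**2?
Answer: 49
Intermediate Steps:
r = 0 (r = -5 + 5 = 0)
c = 7
B(Y) = 0 (B(Y) = 0*Y**2 = 0)
o(x) = 0 (o(x) = 0/x = 0)
(o(7) + c)**2 = (0 + 7)**2 = 7**2 = 49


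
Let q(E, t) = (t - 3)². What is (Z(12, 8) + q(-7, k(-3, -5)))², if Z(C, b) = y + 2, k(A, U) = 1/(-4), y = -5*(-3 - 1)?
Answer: 271441/256 ≈ 1060.3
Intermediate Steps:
y = 20 (y = -5*(-4) = 20)
k(A, U) = -¼
q(E, t) = (-3 + t)²
Z(C, b) = 22 (Z(C, b) = 20 + 2 = 22)
(Z(12, 8) + q(-7, k(-3, -5)))² = (22 + (-3 - ¼)²)² = (22 + (-13/4)²)² = (22 + 169/16)² = (521/16)² = 271441/256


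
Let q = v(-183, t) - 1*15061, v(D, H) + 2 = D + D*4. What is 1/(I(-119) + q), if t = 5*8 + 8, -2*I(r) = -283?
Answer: -2/31673 ≈ -6.3145e-5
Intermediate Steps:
I(r) = 283/2 (I(r) = -1/2*(-283) = 283/2)
t = 48 (t = 40 + 8 = 48)
v(D, H) = -2 + 5*D (v(D, H) = -2 + (D + D*4) = -2 + (D + 4*D) = -2 + 5*D)
q = -15978 (q = (-2 + 5*(-183)) - 1*15061 = (-2 - 915) - 15061 = -917 - 15061 = -15978)
1/(I(-119) + q) = 1/(283/2 - 15978) = 1/(-31673/2) = -2/31673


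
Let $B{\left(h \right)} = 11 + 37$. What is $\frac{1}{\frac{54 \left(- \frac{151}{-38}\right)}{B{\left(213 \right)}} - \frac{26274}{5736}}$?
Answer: $- \frac{72656}{8003} \approx -9.0786$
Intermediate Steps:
$B{\left(h \right)} = 48$
$\frac{1}{\frac{54 \left(- \frac{151}{-38}\right)}{B{\left(213 \right)}} - \frac{26274}{5736}} = \frac{1}{\frac{54 \left(- \frac{151}{-38}\right)}{48} - \frac{26274}{5736}} = \frac{1}{54 \left(\left(-151\right) \left(- \frac{1}{38}\right)\right) \frac{1}{48} - \frac{4379}{956}} = \frac{1}{54 \cdot \frac{151}{38} \cdot \frac{1}{48} - \frac{4379}{956}} = \frac{1}{\frac{4077}{19} \cdot \frac{1}{48} - \frac{4379}{956}} = \frac{1}{\frac{1359}{304} - \frac{4379}{956}} = \frac{1}{- \frac{8003}{72656}} = - \frac{72656}{8003}$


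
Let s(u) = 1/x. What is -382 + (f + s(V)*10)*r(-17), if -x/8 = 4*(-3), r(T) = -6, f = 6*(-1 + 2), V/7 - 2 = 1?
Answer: -3349/8 ≈ -418.63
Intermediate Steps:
V = 21 (V = 14 + 7*1 = 14 + 7 = 21)
f = 6 (f = 6*1 = 6)
x = 96 (x = -32*(-3) = -8*(-12) = 96)
s(u) = 1/96
-382 + (f + s(V)*10)*r(-17) = -382 + (6 + (1/96)*10)*(-6) = -382 + (6 + 5/48)*(-6) = -382 + (293/48)*(-6) = -382 - 293/8 = -3349/8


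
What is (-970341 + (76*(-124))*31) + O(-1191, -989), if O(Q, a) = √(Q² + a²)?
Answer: -1262485 + √2396602 ≈ -1.2609e+6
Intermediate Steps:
(-970341 + (76*(-124))*31) + O(-1191, -989) = (-970341 + (76*(-124))*31) + √((-1191)² + (-989)²) = (-970341 - 9424*31) + √(1418481 + 978121) = (-970341 - 292144) + √2396602 = -1262485 + √2396602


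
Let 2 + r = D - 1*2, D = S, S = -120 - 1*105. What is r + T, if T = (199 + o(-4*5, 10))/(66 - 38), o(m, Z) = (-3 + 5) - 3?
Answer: -3107/14 ≈ -221.93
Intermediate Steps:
S = -225 (S = -120 - 105 = -225)
D = -225
r = -229 (r = -2 + (-225 - 1*2) = -2 + (-225 - 2) = -2 - 227 = -229)
o(m, Z) = -1 (o(m, Z) = 2 - 3 = -1)
T = 99/14 (T = (199 - 1)/(66 - 38) = 198/28 = 198*(1/28) = 99/14 ≈ 7.0714)
r + T = -229 + 99/14 = -3107/14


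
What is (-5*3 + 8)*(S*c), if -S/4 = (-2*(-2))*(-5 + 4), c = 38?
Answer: -4256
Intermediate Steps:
S = 16 (S = -4*(-2*(-2))*(-5 + 4) = -16*(-1) = -4*(-4) = 16)
(-5*3 + 8)*(S*c) = (-5*3 + 8)*(16*38) = (-15 + 8)*608 = -7*608 = -4256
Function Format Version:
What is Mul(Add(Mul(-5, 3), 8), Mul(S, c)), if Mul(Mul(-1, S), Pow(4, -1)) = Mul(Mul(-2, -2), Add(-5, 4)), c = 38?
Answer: -4256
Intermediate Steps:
S = 16 (S = Mul(-4, Mul(Mul(-2, -2), Add(-5, 4))) = Mul(-4, Mul(4, -1)) = Mul(-4, -4) = 16)
Mul(Add(Mul(-5, 3), 8), Mul(S, c)) = Mul(Add(Mul(-5, 3), 8), Mul(16, 38)) = Mul(Add(-15, 8), 608) = Mul(-7, 608) = -4256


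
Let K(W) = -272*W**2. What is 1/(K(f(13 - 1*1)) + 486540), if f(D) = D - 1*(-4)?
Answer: 1/416908 ≈ 2.3986e-6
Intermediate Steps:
f(D) = 4 + D (f(D) = D + 4 = 4 + D)
1/(K(f(13 - 1*1)) + 486540) = 1/(-272*(4 + (13 - 1*1))**2 + 486540) = 1/(-272*(4 + (13 - 1))**2 + 486540) = 1/(-272*(4 + 12)**2 + 486540) = 1/(-272*16**2 + 486540) = 1/(-272*256 + 486540) = 1/(-69632 + 486540) = 1/416908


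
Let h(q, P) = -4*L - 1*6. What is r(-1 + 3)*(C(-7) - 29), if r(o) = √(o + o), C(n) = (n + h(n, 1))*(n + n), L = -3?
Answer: -30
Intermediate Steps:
h(q, P) = 6 (h(q, P) = -4*(-3) - 1*6 = 12 - 6 = 6)
C(n) = 2*n*(6 + n) (C(n) = (n + 6)*(n + n) = (6 + n)*(2*n) = 2*n*(6 + n))
r(o) = √2*√o (r(o) = √(2*o) = √2*√o)
r(-1 + 3)*(C(-7) - 29) = (√2*√(-1 + 3))*(2*(-7)*(6 - 7) - 29) = (√2*√2)*(2*(-7)*(-1) - 29) = 2*(14 - 29) = 2*(-15) = -30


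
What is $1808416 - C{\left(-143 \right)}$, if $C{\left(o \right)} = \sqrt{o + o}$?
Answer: $1808416 - i \sqrt{286} \approx 1.8084 \cdot 10^{6} - 16.912 i$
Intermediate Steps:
$C{\left(o \right)} = \sqrt{2} \sqrt{o}$ ($C{\left(o \right)} = \sqrt{2 o} = \sqrt{2} \sqrt{o}$)
$1808416 - C{\left(-143 \right)} = 1808416 - \sqrt{2} \sqrt{-143} = 1808416 - \sqrt{2} i \sqrt{143} = 1808416 - i \sqrt{286}$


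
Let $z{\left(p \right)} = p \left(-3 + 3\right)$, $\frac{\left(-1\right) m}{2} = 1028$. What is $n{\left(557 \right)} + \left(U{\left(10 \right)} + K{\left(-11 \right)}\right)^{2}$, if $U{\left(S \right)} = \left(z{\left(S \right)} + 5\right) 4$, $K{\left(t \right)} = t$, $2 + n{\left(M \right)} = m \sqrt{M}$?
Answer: $79 - 2056 \sqrt{557} \approx -48444.0$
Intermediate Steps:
$m = -2056$ ($m = \left(-2\right) 1028 = -2056$)
$n{\left(M \right)} = -2 - 2056 \sqrt{M}$
$z{\left(p \right)} = 0$ ($z{\left(p \right)} = p 0 = 0$)
$U{\left(S \right)} = 20$ ($U{\left(S \right)} = \left(0 + 5\right) 4 = 5 \cdot 4 = 20$)
$n{\left(557 \right)} + \left(U{\left(10 \right)} + K{\left(-11 \right)}\right)^{2} = \left(-2 - 2056 \sqrt{557}\right) + \left(20 - 11\right)^{2} = \left(-2 - 2056 \sqrt{557}\right) + 9^{2} = \left(-2 - 2056 \sqrt{557}\right) + 81 = 79 - 2056 \sqrt{557}$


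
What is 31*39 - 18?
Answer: 1191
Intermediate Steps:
31*39 - 18 = 1209 - 18 = 1191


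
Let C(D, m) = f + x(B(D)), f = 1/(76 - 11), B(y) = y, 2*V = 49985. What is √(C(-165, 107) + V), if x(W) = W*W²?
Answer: 3*I*√8388282110/130 ≈ 2113.6*I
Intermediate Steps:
V = 49985/2 (V = (½)*49985 = 49985/2 ≈ 24993.)
x(W) = W³
f = 1/65 ≈ 0.015385
C(D, m) = 1/65 + D³
√(C(-165, 107) + V) = √((1/65 + (-165)³) + 49985/2) = √((1/65 - 4492125) + 49985/2) = √(-291988124/65 + 49985/2) = √(-580727223/130) = 3*I*√8388282110/130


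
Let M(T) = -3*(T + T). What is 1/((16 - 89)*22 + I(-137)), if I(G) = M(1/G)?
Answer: -137/220016 ≈ -0.00062268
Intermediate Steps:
M(T) = -6*T
I(G) = -6/G
1/((16 - 89)*22 + I(-137)) = 1/((16 - 89)*22 - 6/(-137)) = 1/(-73*22 - 6*(-1/137)) = 1/(-1606 + 6/137) = 1/(-220016/137) = -137/220016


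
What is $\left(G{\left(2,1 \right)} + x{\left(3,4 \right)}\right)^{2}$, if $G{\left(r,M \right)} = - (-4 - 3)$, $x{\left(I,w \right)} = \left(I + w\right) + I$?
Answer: $289$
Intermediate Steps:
$x{\left(I,w \right)} = w + 2 I$
$G{\left(r,M \right)} = 7$ ($G{\left(r,M \right)} = \left(-1\right) \left(-7\right) = 7$)
$\left(G{\left(2,1 \right)} + x{\left(3,4 \right)}\right)^{2} = \left(7 + \left(4 + 2 \cdot 3\right)\right)^{2} = \left(7 + \left(4 + 6\right)\right)^{2} = \left(7 + 10\right)^{2} = 17^{2} = 289$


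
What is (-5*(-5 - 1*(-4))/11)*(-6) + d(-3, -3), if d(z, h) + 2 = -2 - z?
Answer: -41/11 ≈ -3.7273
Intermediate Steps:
d(z, h) = -4 - z (d(z, h) = -2 + (-2 - z) = -4 - z)
(-5*(-5 - 1*(-4))/11)*(-6) + d(-3, -3) = (-5*(-5 - 1*(-4))/11)*(-6) + (-4 - 1*(-3)) = (-5*(-5 + 4)*(1/11))*(-6) + (-4 + 3) = (-5*(-1)*(1/11))*(-6) - 1 = (5*(1/11))*(-6) - 1 = (5/11)*(-6) - 1 = -30/11 - 1 = -41/11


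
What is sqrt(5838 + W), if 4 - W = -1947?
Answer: sqrt(7789) ≈ 88.255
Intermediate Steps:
W = 1951 (W = 4 - 1*(-1947) = 4 + 1947 = 1951)
sqrt(5838 + W) = sqrt(5838 + 1951) = sqrt(7789)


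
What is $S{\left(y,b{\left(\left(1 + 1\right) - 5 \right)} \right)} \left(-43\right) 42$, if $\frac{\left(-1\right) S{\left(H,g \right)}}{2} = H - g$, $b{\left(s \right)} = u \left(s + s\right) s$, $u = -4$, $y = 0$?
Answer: $260064$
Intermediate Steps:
$b{\left(s \right)} = - 8 s^{2}$ ($b{\left(s \right)} = - 4 \left(s + s\right) s = - 4 \cdot 2 s s = - 8 s s = - 8 s^{2}$)
$S{\left(H,g \right)} = - 2 H + 2 g$ ($S{\left(H,g \right)} = - 2 \left(H - g\right) = - 2 H + 2 g$)
$S{\left(y,b{\left(\left(1 + 1\right) - 5 \right)} \right)} \left(-43\right) 42 = \left(\left(-2\right) 0 + 2 \left(- 8 \left(\left(1 + 1\right) - 5\right)^{2}\right)\right) \left(-43\right) 42 = \left(0 + 2 \left(- 8 \left(2 - 5\right)^{2}\right)\right) \left(-43\right) 42 = \left(0 + 2 \left(- 8 \left(-3\right)^{2}\right)\right) \left(-43\right) 42 = \left(0 + 2 \left(\left(-8\right) 9\right)\right) \left(-43\right) 42 = \left(0 + 2 \left(-72\right)\right) \left(-43\right) 42 = \left(0 - 144\right) \left(-43\right) 42 = \left(-144\right) \left(-43\right) 42 = 6192 \cdot 42 = 260064$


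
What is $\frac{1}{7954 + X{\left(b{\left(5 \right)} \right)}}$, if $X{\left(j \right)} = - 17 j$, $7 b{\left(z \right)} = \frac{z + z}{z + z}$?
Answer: $\frac{7}{55661} \approx 0.00012576$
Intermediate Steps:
$b{\left(z \right)} = \frac{1}{7}$ ($b{\left(z \right)} = \frac{\left(z + z\right) \frac{1}{z + z}}{7} = \frac{2 z \frac{1}{2 z}}{7} = \frac{1}{7} \cdot 1 = \frac{1}{7}$)
$\frac{1}{7954 + X{\left(b{\left(5 \right)} \right)}} = \frac{1}{7954 - \frac{17}{7}} = \frac{1}{\frac{55661}{7}} = \frac{7}{55661}$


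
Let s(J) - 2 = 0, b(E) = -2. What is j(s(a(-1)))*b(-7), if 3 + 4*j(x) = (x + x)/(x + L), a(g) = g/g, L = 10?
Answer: 4/3 ≈ 1.3333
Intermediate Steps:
a(g) = 1
s(J) = 2 (s(J) = 2 + 0 = 2)
j(x) = -¾ + x/(2*(10 + x)) (j(x) = -¾ + ((x + x)/(x + 10))/4 = -¾ + ((2*x)/(10 + x))/4 = -¾ + (2*x/(10 + x))/4 = -¾ + x/(2*(10 + x)))
j(s(a(-1)))*b(-7) = ((-30 - 1*2)/(4*(10 + 2)))*(-2) = ((¼)*(-30 - 2)/12)*(-2) = ((¼)*(1/12)*(-32))*(-2) = -⅔*(-2) = 4/3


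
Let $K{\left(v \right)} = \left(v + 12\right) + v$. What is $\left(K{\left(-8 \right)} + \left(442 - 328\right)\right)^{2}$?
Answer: $12100$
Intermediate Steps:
$K{\left(v \right)} = 12 + 2 v$ ($K{\left(v \right)} = \left(12 + v\right) + v = 12 + 2 v$)
$\left(K{\left(-8 \right)} + \left(442 - 328\right)\right)^{2} = \left(\left(12 + 2 \left(-8\right)\right) + \left(442 - 328\right)\right)^{2} = \left(\left(12 - 16\right) + 114\right)^{2} = \left(-4 + 114\right)^{2} = 110^{2} = 12100$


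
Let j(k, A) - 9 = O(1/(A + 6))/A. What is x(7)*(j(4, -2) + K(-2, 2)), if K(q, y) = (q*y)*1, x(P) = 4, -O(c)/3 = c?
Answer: 43/2 ≈ 21.500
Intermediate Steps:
O(c) = -3*c
j(k, A) = 9 - 3/(A*(6 + A)) (j(k, A) = 9 + (-3/(A + 6))/A = 9 + (-3/(6 + A))/A = 9 - 3/(A*(6 + A)))
K(q, y) = q*y
x(7)*(j(4, -2) + K(-2, 2)) = 4*(3*(-1 + 3*(-2)*(6 - 2))/(-2*(6 - 2)) - 2*2) = 4*(3*(-½)*(-1 + 3*(-2)*4)/4 - 4) = 4*(3*(-½)*(¼)*(-1 - 24) - 4) = 4*(3*(-½)*(¼)*(-25) - 4) = 4*(75/8 - 4) = 4*(43/8) = 43/2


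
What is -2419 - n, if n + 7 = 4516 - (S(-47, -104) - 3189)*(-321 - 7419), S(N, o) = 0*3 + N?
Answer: 25039712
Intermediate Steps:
S(N, o) = N (S(N, o) = 0 + N = N)
n = -25042131 (n = -7 + (4516 - (-47 - 3189)*(-321 - 7419)) = -7 + (4516 - (-3236)*(-7740)) = -7 + (4516 - 1*25046640) = -7 + (4516 - 25046640) = -7 - 25042124 = -25042131)
-2419 - n = -2419 - 1*(-25042131) = -2419 + 25042131 = 25039712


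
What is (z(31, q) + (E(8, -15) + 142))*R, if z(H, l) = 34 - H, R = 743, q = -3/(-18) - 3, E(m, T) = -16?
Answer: 95847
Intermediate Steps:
q = -17/6 (q = -3*(-1/18) - 3 = ⅙ - 3 = -17/6 ≈ -2.8333)
(z(31, q) + (E(8, -15) + 142))*R = ((34 - 1*31) + (-16 + 142))*743 = ((34 - 31) + 126)*743 = (3 + 126)*743 = 129*743 = 95847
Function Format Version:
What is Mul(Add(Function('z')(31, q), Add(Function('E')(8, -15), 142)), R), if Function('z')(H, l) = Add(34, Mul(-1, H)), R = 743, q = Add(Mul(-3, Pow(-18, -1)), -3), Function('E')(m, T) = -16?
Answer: 95847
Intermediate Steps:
q = Rational(-17, 6) (q = Add(Mul(-3, Rational(-1, 18)), -3) = Add(Rational(1, 6), -3) = Rational(-17, 6) ≈ -2.8333)
Mul(Add(Function('z')(31, q), Add(Function('E')(8, -15), 142)), R) = Mul(Add(Add(34, Mul(-1, 31)), Add(-16, 142)), 743) = Mul(Add(Add(34, -31), 126), 743) = Mul(Add(3, 126), 743) = Mul(129, 743) = 95847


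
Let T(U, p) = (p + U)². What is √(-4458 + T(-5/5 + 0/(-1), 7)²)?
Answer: I*√3162 ≈ 56.232*I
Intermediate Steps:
T(U, p) = (U + p)²
√(-4458 + T(-5/5 + 0/(-1), 7)²) = √(-4458 + (((-5/5 + 0/(-1)) + 7)²)²) = √(-4458 + (((-5*⅕ + 0*(-1)) + 7)²)²) = √(-4458 + (((-1 + 0) + 7)²)²) = √(-4458 + ((-1 + 7)²)²) = √(-4458 + (6²)²) = √(-4458 + 36²) = √(-4458 + 1296) = √(-3162) = I*√3162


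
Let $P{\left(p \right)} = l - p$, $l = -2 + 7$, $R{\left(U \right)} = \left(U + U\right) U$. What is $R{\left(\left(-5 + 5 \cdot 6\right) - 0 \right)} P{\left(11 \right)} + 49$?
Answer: $-7451$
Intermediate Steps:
$R{\left(U \right)} = 2 U^{2}$ ($R{\left(U \right)} = 2 U U = 2 U^{2}$)
$l = 5$
$P{\left(p \right)} = 5 - p$
$R{\left(\left(-5 + 5 \cdot 6\right) - 0 \right)} P{\left(11 \right)} + 49 = 2 \left(\left(-5 + 5 \cdot 6\right) - 0\right)^{2} \left(5 - 11\right) + 49 = 2 \left(\left(-5 + 30\right) + 0\right)^{2} \left(5 - 11\right) + 49 = 2 \left(25 + 0\right)^{2} \left(-6\right) + 49 = 2 \cdot 25^{2} \left(-6\right) + 49 = 2 \cdot 625 \left(-6\right) + 49 = 1250 \left(-6\right) + 49 = -7500 + 49 = -7451$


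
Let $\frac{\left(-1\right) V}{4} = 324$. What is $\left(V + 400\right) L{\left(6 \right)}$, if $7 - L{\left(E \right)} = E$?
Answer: $-896$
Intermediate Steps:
$V = -1296$ ($V = \left(-4\right) 324 = -1296$)
$L{\left(E \right)} = 7 - E$
$\left(V + 400\right) L{\left(6 \right)} = \left(-1296 + 400\right) \left(7 - 6\right) = - 896 \left(7 - 6\right) = \left(-896\right) 1 = -896$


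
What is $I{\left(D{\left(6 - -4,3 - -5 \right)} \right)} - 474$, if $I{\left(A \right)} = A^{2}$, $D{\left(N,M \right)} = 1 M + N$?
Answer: $-150$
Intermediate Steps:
$D{\left(N,M \right)} = M + N$
$I{\left(D{\left(6 - -4,3 - -5 \right)} \right)} - 474 = \left(\left(3 - -5\right) + \left(6 - -4\right)\right)^{2} - 474 = \left(\left(3 + 5\right) + \left(6 + 4\right)\right)^{2} - 474 = \left(8 + 10\right)^{2} - 474 = 18^{2} - 474 = 324 - 474 = -150$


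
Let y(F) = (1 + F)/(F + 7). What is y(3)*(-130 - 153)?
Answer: -566/5 ≈ -113.20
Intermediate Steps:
y(F) = (1 + F)/(7 + F)
y(3)*(-130 - 153) = ((1 + 3)/(7 + 3))*(-130 - 153) = (4/10)*(-283) = ((1/10)*4)*(-283) = (2/5)*(-283) = -566/5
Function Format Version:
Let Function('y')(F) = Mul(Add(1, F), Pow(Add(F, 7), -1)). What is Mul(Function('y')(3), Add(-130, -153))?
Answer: Rational(-566, 5) ≈ -113.20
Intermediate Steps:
Function('y')(F) = Mul(Pow(Add(7, F), -1), Add(1, F)) (Function('y')(F) = Mul(Add(1, F), Pow(Add(7, F), -1)) = Mul(Pow(Add(7, F), -1), Add(1, F)))
Mul(Function('y')(3), Add(-130, -153)) = Mul(Mul(Pow(Add(7, 3), -1), Add(1, 3)), Add(-130, -153)) = Mul(Mul(Pow(10, -1), 4), -283) = Mul(Mul(Rational(1, 10), 4), -283) = Mul(Rational(2, 5), -283) = Rational(-566, 5)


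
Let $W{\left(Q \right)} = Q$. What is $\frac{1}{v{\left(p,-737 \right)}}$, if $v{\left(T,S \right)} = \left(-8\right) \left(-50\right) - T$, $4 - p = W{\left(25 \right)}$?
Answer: $\frac{1}{421} \approx 0.0023753$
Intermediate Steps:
$p = -21$ ($p = 4 - 25 = -21$)
$v{\left(T,S \right)} = 400 - T$
$\frac{1}{v{\left(p,-737 \right)}} = \frac{1}{400 - -21} = \frac{1}{400 + 21} = \frac{1}{421}$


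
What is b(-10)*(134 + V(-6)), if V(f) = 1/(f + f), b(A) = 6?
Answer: 1607/2 ≈ 803.50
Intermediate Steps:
V(f) = 1/(2*f)
b(-10)*(134 + V(-6)) = 6*(134 + (1/2)/(-6)) = 6*(134 + (1/2)*(-1/6)) = 6*(134 - 1/12) = 6*(1607/12) = 1607/2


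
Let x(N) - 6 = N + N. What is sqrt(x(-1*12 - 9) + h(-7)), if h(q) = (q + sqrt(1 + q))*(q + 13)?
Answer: sqrt(-78 + 6*I*sqrt(6)) ≈ 0.82841 + 8.8705*I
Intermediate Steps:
h(q) = (13 + q)*(q + sqrt(1 + q)) (h(q) = (q + sqrt(1 + q))*(13 + q) = (13 + q)*(q + sqrt(1 + q)))
x(N) = 6 + 2*N (x(N) = 6 + (N + N) = 6 + 2*N)
sqrt(x(-1*12 - 9) + h(-7)) = sqrt((6 + 2*(-1*12 - 9)) + ((-7)**2 + 13*(-7) + 13*sqrt(1 - 7) - 7*sqrt(1 - 7))) = sqrt((6 + 2*(-12 - 9)) + (49 - 91 + 13*sqrt(-6) - 7*I*sqrt(6))) = sqrt((6 + 2*(-21)) + (49 - 91 + 13*(I*sqrt(6)) - 7*I*sqrt(6))) = sqrt((6 - 42) + (49 - 91 + 13*I*sqrt(6) - 7*I*sqrt(6))) = sqrt(-36 + (-42 + 6*I*sqrt(6))) = sqrt(-78 + 6*I*sqrt(6))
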